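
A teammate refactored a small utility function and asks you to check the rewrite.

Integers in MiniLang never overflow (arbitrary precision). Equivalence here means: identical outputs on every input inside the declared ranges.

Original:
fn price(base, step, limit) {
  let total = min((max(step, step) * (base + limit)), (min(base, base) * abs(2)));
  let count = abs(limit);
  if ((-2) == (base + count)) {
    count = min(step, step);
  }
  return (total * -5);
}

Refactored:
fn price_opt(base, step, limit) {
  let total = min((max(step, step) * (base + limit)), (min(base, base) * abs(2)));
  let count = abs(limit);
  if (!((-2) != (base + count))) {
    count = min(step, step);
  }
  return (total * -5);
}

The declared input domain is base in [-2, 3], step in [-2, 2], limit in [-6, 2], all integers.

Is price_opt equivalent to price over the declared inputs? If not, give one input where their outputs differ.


The two versions differ — the changes include boolean connective usage differs; also comparison usage differs.
Tracing base=0, step=-1, limit=2: price: total=-2, then count=2, then ((-2) == (base + count)) is false, then returns 10 | price_opt: total=-2, then count=2, then (!((-2) != (base + count))) is false, then returns 10 — matching result 10.
An exhaustive pass over the 270 declared inputs shows identical outputs.
verdict: equivalent


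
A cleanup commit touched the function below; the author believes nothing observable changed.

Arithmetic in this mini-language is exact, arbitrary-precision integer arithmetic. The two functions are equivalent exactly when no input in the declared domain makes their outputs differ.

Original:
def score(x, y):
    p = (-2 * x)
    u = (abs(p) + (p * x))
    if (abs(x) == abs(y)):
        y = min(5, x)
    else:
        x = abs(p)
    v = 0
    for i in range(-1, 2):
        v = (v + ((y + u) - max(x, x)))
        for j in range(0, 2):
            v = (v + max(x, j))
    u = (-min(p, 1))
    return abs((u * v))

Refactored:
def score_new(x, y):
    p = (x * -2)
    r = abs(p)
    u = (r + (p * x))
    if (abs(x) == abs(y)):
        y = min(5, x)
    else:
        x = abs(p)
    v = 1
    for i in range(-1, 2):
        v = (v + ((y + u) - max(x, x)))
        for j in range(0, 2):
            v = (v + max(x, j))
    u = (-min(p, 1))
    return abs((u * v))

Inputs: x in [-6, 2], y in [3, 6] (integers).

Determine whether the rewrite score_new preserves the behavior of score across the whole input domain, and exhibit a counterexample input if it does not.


These are not equivalent — on x=-6, y=3 the outputs split (135 vs 134).
score: p = 12; u = -60; (abs(x) == abs(y)) -> false; x = 12; v = 0; [i=-1]; v = -69; [j=0]; v = -57; [j=1]; v = -45; [i=0]; v = -114; [j=0]; v = -102; [j=1]; v = -90; [i=1]; v = -159; [j=0]; v = -147; [j=1]; v = -135; u = -1; return 135
score_new: p = 12; r = 12; u = -60; (abs(x) == abs(y)) -> false; x = 12; v = 1; [i=-1]; v = -68; [j=0]; v = -56; [j=1]; v = -44; [i=0]; v = -113; [j=0]; v = -101; [j=1]; v = -89; [i=1]; v = -158; [j=0]; v = -146; [j=1]; v = -134; u = -1; return 134
verdict: not equivalent; witness: x=-6, y=3


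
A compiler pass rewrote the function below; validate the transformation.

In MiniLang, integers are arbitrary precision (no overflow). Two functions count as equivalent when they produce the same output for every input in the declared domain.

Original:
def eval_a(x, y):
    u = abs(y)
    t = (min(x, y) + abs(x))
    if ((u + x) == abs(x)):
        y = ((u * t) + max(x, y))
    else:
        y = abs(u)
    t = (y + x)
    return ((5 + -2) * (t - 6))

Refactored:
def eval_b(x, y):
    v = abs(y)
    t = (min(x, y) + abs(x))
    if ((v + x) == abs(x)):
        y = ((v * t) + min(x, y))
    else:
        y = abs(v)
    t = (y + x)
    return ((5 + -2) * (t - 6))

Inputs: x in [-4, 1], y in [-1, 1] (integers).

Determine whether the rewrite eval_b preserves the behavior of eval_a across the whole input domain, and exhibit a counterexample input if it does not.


There is a counterexample at x=1, y=0: -12 on one side, -15 on the other.
eval_a: u = 0; t = 1; ((u + x) == abs(x)) -> true; y = 1; t = 2; return -12
eval_b: v = 0; t = 1; ((v + x) == abs(x)) -> true; y = 0; t = 1; return -15
verdict: not equivalent; witness: x=1, y=0


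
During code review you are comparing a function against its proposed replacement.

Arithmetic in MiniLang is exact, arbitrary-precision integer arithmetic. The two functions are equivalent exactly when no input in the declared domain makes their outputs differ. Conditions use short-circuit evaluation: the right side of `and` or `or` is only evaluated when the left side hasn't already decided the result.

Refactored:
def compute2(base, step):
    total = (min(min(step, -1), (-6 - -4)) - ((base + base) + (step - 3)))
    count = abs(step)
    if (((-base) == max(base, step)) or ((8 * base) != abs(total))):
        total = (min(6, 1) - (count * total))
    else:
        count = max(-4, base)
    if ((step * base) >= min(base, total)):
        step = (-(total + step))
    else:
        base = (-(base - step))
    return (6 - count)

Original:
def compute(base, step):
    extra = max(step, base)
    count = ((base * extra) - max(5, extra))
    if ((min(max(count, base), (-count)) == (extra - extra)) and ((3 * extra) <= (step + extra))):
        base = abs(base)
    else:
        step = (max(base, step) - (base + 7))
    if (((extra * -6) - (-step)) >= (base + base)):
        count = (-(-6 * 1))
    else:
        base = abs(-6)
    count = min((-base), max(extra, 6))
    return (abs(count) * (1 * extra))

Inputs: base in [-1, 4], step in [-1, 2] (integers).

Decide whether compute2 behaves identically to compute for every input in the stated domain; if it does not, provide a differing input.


The rewrite breaks on base=-1, step=-1, where the results are -1 and 5.
compute: extra = -1; count = -4; ((min(max(count, base), (-count)) == (extra - extra)) and ((3 * extra) <= (step + extra))) -> false; step = -7; (((extra * -6) - (-step)) >= (base + base)) -> true; count = 6; count = 1; return -1
compute2: total = 4; count = 1; (((-base) == max(base, step)) or ((8 * base) != abs(total))) -> true; total = -3; ((step * base) >= min(base, total)) -> true; step = 4; return 5
verdict: not equivalent; witness: base=-1, step=-1


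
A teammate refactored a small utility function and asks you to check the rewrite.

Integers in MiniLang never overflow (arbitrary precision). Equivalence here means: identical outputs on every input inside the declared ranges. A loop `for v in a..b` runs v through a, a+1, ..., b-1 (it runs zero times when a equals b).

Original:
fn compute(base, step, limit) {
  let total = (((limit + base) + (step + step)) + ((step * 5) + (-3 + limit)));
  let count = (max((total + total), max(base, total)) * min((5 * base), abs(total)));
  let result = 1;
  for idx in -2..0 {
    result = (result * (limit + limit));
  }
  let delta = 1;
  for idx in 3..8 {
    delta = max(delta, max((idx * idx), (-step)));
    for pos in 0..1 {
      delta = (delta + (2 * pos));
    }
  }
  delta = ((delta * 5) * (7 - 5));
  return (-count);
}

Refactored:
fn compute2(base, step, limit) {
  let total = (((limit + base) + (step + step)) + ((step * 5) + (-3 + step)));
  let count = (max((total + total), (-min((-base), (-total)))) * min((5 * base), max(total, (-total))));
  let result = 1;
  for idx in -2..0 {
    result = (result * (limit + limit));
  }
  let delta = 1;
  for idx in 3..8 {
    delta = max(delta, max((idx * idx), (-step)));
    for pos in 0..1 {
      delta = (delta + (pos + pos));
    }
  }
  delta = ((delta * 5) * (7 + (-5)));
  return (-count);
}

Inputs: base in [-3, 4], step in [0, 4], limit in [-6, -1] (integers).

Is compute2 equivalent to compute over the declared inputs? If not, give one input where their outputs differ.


Try base=-3, step=1, limit=-4.
compute: total=-7, then count=45, then result=1, then (idx=-2), then result=-8, then (idx=-1), then result=64, then delta=1, then (idx=3), then delta=9, then (pos=0), then delta=9, then (idx=4), then delta=16, then (pos=0), then delta=16, then (idx=5), then delta=25, then (pos=0), then delta=25, then (idx=6), then delta=36, then (pos=0), then delta=36, then (idx=7), then delta=49, then (pos=0), then delta=49, then delta=490, then returns -45
compute2: total=-2, then count=30, then result=1, then (idx=-2), then result=-8, then (idx=-1), then result=64, then delta=1, then (idx=3), then delta=9, then (pos=0), then delta=9, then (idx=4), then delta=16, then (pos=0), then delta=16, then (idx=5), then delta=25, then (pos=0), then delta=25, then (idx=6), then delta=36, then (pos=0), then delta=36, then (idx=7), then delta=49, then (pos=0), then delta=49, then delta=490, then returns -30
-45 vs -30 — the two versions disagree here.
verdict: not equivalent; witness: base=-3, step=1, limit=-4


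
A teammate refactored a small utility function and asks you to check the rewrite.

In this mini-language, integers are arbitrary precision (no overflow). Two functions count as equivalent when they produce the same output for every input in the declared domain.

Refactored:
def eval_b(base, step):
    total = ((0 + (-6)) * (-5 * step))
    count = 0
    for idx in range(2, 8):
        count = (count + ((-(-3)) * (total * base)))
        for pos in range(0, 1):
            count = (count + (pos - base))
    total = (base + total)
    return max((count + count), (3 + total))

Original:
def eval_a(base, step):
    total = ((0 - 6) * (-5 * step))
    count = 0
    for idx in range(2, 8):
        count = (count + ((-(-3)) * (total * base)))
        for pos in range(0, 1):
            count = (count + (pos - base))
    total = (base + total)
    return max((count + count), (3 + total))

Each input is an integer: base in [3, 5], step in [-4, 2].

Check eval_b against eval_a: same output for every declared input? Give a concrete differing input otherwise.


Comparing the listings, the differences include: arithmetic usage differs.
Spot check at base=4, step=-1 — eval_a: total=-30, then count=0, then (idx=2), then count=-360, then (pos=0), then count=-364, then (idx=3), then count=-724, then (pos=0), then count=-728, then (idx=4), then count=-1088, then (pos=0), then count=-1092, then (idx=5), then count=-1452, then (pos=0), then count=-1456, then (idx=6), then count=-1816, then (pos=0), then count=-1820, then (idx=7), then count=-2180, then (pos=0), then count=-2184, then total=-26, then returns -23. eval_b: total=-30, then count=0, then (idx=2), then count=-360, then (pos=0), then count=-364, then (idx=3), then count=-724, then (pos=0), then count=-728, then (idx=4), then count=-1088, then (pos=0), then count=-1092, then (idx=5), then count=-1452, then (pos=0), then count=-1456, then (idx=6), then count=-1816, then (pos=0), then count=-1820, then (idx=7), then count=-2180, then (pos=0), then count=-2184, then total=-26, then returns -23. Both give -23.
Checked all 21 inputs in the declared domain: the outputs agree on every one.
verdict: equivalent


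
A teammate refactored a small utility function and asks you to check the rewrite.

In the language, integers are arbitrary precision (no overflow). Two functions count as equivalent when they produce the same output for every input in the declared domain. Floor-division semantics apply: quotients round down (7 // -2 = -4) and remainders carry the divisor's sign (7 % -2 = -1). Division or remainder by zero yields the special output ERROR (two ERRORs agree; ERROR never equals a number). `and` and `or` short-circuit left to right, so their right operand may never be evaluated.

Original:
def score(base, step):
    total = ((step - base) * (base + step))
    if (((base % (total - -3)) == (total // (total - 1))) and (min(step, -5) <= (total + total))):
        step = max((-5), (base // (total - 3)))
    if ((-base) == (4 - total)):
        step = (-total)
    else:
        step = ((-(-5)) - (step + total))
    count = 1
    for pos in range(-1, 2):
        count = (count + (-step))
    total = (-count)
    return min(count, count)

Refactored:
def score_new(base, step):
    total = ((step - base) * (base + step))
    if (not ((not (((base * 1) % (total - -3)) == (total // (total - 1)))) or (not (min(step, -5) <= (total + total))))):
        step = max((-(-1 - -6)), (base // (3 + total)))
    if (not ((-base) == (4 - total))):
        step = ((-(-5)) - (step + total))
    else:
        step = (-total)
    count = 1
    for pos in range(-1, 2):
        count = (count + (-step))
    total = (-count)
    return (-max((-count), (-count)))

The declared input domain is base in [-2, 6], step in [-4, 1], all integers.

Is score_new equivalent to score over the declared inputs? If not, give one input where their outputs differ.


Consider the input base=1, step=-2.
score: total := 3 | (((base % (total - -3)) == (total // (total - 1))) and (min(step, -5) <= (total + total))): true | divide-by-zero, output ERROR
score_new: total := 3 | (not ((not (((base * 1) % (total - -3)) == (total // (total - 1)))) or (not (min(step, -5) <= (total + total))))): true | step := 0 | (not ((-base) == (4 - total))): true | step := 2 | count := 1 | iter pos=-1: | count := -1 | iter pos=0: | count := -3 | iter pos=1: | count := -5 | total := 5 | result -5
ERROR != -5, so the rewrite changes behavior.
verdict: not equivalent; witness: base=1, step=-2


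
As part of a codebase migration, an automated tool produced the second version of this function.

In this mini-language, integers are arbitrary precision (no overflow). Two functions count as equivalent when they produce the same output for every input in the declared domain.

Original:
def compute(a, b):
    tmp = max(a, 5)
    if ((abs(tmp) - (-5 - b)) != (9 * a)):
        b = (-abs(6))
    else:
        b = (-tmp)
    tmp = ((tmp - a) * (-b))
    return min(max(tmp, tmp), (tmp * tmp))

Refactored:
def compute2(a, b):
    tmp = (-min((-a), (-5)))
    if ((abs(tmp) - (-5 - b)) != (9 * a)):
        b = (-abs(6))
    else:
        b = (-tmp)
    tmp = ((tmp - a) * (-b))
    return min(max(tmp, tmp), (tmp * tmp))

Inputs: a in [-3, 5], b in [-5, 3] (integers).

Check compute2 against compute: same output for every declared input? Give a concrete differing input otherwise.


Differences: min/max/abs usage differs — yet all 81 inputs agree.
verdict: equivalent


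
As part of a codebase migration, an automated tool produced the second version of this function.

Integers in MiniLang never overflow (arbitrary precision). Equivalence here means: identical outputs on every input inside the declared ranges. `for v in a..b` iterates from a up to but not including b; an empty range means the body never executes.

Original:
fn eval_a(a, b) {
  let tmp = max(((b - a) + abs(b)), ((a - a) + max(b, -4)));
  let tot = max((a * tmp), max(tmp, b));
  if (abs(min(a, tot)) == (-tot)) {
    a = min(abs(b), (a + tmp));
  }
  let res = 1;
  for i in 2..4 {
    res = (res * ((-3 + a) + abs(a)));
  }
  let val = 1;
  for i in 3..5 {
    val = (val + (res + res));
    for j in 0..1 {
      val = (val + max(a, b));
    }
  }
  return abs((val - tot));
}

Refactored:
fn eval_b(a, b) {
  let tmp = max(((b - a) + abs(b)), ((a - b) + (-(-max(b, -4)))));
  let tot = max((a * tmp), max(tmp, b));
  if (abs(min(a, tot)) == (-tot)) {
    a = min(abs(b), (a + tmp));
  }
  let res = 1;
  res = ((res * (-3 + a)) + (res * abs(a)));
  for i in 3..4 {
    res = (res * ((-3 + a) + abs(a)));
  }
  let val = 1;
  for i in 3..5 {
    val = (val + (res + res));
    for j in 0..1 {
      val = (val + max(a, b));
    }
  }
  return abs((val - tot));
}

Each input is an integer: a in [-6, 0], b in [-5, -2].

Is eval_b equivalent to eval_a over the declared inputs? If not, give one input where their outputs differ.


Try a=0, b=-5.
eval_a: tmp=0, then tot=0, then (abs(min(a, tot)) == (-tot)) is true, then a=0, then res=1, then (i=2), then res=-3, then (i=3), then res=9, then val=1, then (i=3), then val=19, then (j=0), then val=19, then (i=4), then val=37, then (j=0), then val=37, then returns 37
eval_b: tmp=1, then tot=1, then (abs(min(a, tot)) == (-tot)) is false, then res=1, then res=-3, then (i=3), then res=9, then val=1, then (i=3), then val=19, then (j=0), then val=19, then (i=4), then val=37, then (j=0), then val=37, then returns 36
37 against 36: the behavior changed.
verdict: not equivalent; witness: a=0, b=-5


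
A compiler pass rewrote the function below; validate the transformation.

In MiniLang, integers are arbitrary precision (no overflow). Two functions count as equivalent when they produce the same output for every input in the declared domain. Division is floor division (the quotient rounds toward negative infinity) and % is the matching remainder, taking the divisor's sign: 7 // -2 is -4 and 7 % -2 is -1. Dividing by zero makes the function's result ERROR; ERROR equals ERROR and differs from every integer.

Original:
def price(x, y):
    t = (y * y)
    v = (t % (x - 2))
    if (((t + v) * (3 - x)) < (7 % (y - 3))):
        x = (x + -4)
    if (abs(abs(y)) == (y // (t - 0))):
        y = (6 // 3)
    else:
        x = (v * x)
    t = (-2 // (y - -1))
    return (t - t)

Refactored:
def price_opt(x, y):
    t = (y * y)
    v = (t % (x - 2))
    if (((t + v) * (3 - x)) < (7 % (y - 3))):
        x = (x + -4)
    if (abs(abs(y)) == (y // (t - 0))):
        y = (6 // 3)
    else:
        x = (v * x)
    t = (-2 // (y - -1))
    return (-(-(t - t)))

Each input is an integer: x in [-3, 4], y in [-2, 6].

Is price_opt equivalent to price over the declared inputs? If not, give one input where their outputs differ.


Reading the diff, among the changes: same computation, different form.
One worked example (x=4, y=-1) — price: t becomes 1; next v becomes 1; next (((t + v) * (3 - x)) < (7 % (y - 3))) evaluates to true; next x becomes 0; next (abs(abs(y)) == (y // (t - 0))) evaluates to false; next x becomes 0; next hits division by zero so the output is ERROR; price_opt: t becomes 1; next v becomes 1; next (((t + v) * (3 - x)) < (7 % (y - 3))) evaluates to true; next x becomes 0; next (abs(abs(y)) == (y // (t - 0))) evaluates to false; next x becomes 0; next hits division by zero so the output is ERROR; agreement on ERROR.
Checked all 72 inputs in the declared domain: the outputs agree on every one.
verdict: equivalent


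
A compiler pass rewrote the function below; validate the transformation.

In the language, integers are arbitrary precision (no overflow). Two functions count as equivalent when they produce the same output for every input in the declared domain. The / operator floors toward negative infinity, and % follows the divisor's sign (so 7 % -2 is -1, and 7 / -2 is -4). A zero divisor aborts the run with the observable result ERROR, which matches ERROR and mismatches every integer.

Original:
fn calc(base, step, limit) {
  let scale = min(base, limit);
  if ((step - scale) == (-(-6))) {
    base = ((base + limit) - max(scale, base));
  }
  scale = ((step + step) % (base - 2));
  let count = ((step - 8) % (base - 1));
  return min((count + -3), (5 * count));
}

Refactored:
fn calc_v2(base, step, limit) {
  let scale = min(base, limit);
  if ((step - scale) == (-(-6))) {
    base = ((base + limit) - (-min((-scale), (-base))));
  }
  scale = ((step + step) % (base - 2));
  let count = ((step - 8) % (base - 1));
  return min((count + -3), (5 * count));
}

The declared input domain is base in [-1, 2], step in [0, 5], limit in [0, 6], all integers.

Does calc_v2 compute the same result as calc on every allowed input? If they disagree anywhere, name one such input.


Comparing the listings, the differences include: min/max/abs usage differs.
As a probe, take base=1, step=2, limit=3: calc runs scale = 1; ((step - scale) == (-(-6))) -> false; scale = 0; division by zero -> ERROR; calc_v2 runs scale = 1; ((step - scale) == (-(-6))) -> false; scale = 0; division by zero -> ERROR; both end at ERROR.
Sweeping the whole domain (168 inputs) finds no disagreement.
verdict: equivalent


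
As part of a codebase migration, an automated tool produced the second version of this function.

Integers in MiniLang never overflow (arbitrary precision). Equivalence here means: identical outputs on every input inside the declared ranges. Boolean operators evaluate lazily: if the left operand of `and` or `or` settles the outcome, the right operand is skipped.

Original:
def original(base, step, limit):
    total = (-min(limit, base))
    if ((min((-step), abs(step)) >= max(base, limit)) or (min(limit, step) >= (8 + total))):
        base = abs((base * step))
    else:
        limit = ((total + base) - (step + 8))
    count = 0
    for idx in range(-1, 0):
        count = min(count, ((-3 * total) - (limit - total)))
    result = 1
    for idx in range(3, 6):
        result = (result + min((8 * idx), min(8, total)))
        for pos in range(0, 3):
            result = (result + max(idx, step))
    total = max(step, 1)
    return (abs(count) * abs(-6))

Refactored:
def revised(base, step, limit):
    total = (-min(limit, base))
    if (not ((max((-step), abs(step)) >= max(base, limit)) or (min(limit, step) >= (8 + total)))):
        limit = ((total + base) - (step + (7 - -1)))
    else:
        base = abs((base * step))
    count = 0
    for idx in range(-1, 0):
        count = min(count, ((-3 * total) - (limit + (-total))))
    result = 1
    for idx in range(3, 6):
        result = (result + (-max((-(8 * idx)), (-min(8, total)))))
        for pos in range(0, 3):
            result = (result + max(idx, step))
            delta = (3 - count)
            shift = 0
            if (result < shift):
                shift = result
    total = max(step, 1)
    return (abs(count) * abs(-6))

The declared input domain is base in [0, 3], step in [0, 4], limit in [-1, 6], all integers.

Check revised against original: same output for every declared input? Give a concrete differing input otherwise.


Consider the input base=0, step=1, limit=-1.
original: total = 1; ((min((-step), abs(step)) >= max(base, limit)) or (min(limit, step) >= (8 + total))) -> false; limit = -8; count = 0; [idx=-1]; count = 0; result = 1; [idx=3]; result = 2; [pos=0]; result = 5; [pos=1]; result = 8; [pos=2]; result = 11; [idx=4]; result = 12; [pos=0]; result = 16; [pos=1]; result = 20; [pos=2]; result = 24; [idx=5]; result = 25; [pos=0]; result = 30; [pos=1]; result = 35; [pos=2]; result = 40; total = 1; return 0
revised: total = 1; (not ((max((-step), abs(step)) >= max(base, limit)) or (min(limit, step) >= (8 + total)))) -> false; base = 0; count = 0; [idx=-1]; count = -1; result = 1; [idx=3]; result = 2; [pos=0]; result = 5; delta = 4; shift = 0; (result < shift) -> false; [pos=1]; result = 8; delta = 4; shift = 0; (result < shift) -> false; [pos=2]; result = 11; delta = 4; shift = 0; (result < shift) -> false; [idx=4]; result = 12; [pos=0]; result = 16; delta = 4; shift = 0; (result < shift) -> false; [pos=1]; result = 20; delta = 4; shift = 0; (result < shift) -> false; [pos=2]; result = 24; delta = 4; shift = 0; (result < shift) -> false; [idx=5]; result = 25; [pos=0]; result = 30; delta = 4; shift = 0; (result < shift) -> false; [pos=1]; result = 35; delta = 4; shift = 0; (result < shift) -> false; [pos=2]; result = 40; delta = 4; shift = 0; (result < shift) -> false; total = 1; return 6
0 against 6: the behavior changed.
verdict: not equivalent; witness: base=0, step=1, limit=-1


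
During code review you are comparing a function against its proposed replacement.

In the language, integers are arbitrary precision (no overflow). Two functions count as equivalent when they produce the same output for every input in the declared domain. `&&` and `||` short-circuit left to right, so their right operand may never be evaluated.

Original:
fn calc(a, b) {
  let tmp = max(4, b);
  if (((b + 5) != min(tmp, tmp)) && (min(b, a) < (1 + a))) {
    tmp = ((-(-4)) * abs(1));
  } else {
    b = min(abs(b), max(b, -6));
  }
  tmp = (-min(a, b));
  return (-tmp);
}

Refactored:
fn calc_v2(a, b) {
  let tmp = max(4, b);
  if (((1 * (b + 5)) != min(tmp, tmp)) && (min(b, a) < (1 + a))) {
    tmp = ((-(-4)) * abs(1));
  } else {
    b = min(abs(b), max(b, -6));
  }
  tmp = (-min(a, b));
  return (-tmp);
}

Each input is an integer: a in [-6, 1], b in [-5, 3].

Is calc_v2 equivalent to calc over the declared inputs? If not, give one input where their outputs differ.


Reading the diff, among the changes: arithmetic usage differs; also constant usage differs.
As a probe, take a=-1, b=-2: calc runs tmp becomes 4; next (((b + 5) != min(tmp, tmp)) && (min(b, a) < (1 + a))) evaluates to true; next tmp becomes 4; next tmp becomes 2; next final value -2; calc_v2 runs tmp becomes 4; next (((1 * (b + 5)) != min(tmp, tmp)) && (min(b, a) < (1 + a))) evaluates to true; next tmp becomes 4; next tmp becomes 2; next final value -2; both end at -2.
Every one of the 72 inputs gives matching results.
verdict: equivalent


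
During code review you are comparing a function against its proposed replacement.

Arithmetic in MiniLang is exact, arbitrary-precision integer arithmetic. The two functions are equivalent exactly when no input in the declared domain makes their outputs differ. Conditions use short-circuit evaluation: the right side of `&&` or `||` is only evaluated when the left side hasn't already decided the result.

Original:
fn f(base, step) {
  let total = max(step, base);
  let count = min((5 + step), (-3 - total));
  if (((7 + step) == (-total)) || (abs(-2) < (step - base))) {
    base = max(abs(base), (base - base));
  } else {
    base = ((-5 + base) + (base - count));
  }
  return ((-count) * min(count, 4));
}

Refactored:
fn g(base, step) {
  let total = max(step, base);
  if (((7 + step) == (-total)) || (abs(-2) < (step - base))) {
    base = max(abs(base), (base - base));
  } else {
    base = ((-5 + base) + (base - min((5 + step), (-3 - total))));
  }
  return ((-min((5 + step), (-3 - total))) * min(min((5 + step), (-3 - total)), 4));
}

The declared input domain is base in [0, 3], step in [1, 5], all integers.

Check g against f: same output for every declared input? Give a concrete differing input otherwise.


The two are interchangeable: arithmetic usage differs; min/max/abs usage differs; constant usage differs; local variable names differ; statement counts differ, and every declared input agrees.
One worked example (base=2, step=1) — f: total = 2; count = -5; (((7 + step) == (-total)) || (abs(-2) < (step - base))) -> false; base = 4; return -25; g: total = 2; (((7 + step) == (-total)) || (abs(-2) < (step - base))) -> false; base = 4; return -25; agreement on -25.
An exhaustive pass over the 20 declared inputs shows identical outputs.
verdict: equivalent


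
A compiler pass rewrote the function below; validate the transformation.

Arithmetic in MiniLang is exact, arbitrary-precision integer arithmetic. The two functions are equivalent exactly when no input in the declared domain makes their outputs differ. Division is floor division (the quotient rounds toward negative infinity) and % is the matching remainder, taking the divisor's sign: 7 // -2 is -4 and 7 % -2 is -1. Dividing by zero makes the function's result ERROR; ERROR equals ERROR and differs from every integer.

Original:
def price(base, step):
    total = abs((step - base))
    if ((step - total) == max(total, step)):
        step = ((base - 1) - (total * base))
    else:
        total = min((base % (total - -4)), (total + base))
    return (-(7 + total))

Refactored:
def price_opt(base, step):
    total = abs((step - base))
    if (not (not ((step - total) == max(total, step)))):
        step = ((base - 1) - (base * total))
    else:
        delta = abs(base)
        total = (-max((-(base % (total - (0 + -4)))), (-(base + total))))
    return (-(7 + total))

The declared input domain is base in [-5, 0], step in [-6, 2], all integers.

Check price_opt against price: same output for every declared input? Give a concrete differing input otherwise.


The two versions differ — the changes include min/max/abs usage differs; also boolean connective usage differs; also arithmetic usage differs; also local variable names differ; also statement counts differ; also constant usage differs.
Spot check at base=0, step=-1 — price: total := 1 | ((step - total) == max(total, step)): false | total := 0 | result -7. price_opt: total := 1 | (not (not ((step - total) == max(total, step)))): false | delta := 0 | total := 0 | result -7. Both give -7.
Every one of the 54 inputs gives matching results.
verdict: equivalent


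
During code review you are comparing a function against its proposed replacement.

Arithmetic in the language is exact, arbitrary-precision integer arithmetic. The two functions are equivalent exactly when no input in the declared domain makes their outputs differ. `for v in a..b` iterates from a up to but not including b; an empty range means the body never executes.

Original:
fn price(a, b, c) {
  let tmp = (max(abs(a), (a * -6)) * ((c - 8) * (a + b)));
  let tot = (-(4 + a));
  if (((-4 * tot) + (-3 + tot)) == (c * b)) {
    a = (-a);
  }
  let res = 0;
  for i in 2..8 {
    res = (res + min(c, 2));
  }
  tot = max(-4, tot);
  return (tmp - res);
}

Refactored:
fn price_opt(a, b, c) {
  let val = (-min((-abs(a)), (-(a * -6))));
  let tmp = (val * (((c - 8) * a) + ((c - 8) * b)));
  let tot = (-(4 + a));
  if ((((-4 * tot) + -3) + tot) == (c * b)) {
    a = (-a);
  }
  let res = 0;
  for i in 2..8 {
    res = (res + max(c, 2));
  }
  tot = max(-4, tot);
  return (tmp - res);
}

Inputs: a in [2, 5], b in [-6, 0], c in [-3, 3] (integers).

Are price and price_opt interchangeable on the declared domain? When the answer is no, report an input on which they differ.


Take a=2, b=-6, c=-3.
price: tmp := 88 | tot := -6 | (((-4 * tot) + (-3 + tot)) == (c * b)): false | res := 0 | iter i=2: | res := -3 | iter i=3: | res := -6 | iter i=4: | res := -9 | iter i=5: | res := -12 | iter i=6: | res := -15 | iter i=7: | res := -18 | tot := -4 | result 106
price_opt: val := 2 | tmp := 88 | tot := -6 | ((((-4 * tot) + -3) + tot) == (c * b)): false | res := 0 | iter i=2: | res := 2 | iter i=3: | res := 4 | iter i=4: | res := 6 | iter i=5: | res := 8 | iter i=6: | res := 10 | iter i=7: | res := 12 | tot := -4 | result 76
106 vs 76 — the two versions disagree here.
verdict: not equivalent; witness: a=2, b=-6, c=-3


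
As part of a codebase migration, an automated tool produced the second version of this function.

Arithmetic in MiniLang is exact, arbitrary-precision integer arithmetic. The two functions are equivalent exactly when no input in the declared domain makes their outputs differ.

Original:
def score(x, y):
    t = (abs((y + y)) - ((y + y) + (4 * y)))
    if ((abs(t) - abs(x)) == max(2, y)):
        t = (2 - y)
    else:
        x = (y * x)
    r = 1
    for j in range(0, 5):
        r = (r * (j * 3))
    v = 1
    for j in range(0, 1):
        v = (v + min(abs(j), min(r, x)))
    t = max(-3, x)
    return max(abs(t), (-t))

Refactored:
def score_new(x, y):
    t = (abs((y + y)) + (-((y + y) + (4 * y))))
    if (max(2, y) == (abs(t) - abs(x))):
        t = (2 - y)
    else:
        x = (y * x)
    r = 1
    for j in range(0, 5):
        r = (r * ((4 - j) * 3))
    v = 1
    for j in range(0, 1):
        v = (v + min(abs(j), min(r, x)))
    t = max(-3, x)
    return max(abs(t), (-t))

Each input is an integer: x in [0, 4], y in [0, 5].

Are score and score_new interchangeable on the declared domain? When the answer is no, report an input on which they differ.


Equivalent — the differences include arithmetic usage differs, constant usage differs, yet no declared input distinguishes the two.
As a probe, take x=3, y=5: score runs t=-20, then ((abs(t) - abs(x)) == max(2, y)) is false, then x=15, then r=1, then (j=0), then r=0, then (j=1), then r=0, then (j=2), then r=0, then (j=3), then r=0, then (j=4), then r=0, then v=1, then (j=0), then v=1, then t=15, then returns 15; score_new runs t=-20, then (max(2, y) == (abs(t) - abs(x))) is false, then x=15, then r=1, then (j=0), then r=12, then (j=1), then r=108, then (j=2), then r=648, then (j=3), then r=1944, then (j=4), then r=0, then v=1, then (j=0), then v=1, then t=15, then returns 15; both end at 15.
Sweeping the whole domain (30 inputs) finds no disagreement.
verdict: equivalent


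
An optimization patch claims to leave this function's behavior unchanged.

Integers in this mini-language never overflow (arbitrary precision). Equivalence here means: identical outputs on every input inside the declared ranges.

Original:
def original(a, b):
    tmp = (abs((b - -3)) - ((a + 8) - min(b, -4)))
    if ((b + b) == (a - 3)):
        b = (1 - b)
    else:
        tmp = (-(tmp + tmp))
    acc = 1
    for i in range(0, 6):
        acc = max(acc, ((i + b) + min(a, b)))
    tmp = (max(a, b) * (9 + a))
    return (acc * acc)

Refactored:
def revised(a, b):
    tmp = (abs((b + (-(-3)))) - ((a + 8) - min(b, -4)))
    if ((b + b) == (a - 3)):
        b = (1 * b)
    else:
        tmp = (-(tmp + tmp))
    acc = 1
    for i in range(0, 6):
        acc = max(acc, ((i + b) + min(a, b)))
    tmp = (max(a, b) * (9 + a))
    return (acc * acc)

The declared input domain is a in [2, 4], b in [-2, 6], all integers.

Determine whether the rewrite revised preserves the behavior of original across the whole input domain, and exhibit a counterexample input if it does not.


Consider the input a=3, b=0.
original: tmp becomes -12; next ((b + b) == (a - 3)) evaluates to true; next b becomes 1; next acc becomes 1; next at i=0:; next acc becomes 2; next at i=1:; next acc becomes 3; next at i=2:; next acc becomes 4; next at i=3:; next acc becomes 5; next at i=4:; next acc becomes 6; next at i=5:; next acc becomes 7; next tmp becomes 36; next final value 49
revised: tmp becomes -12; next ((b + b) == (a - 3)) evaluates to true; next b becomes 0; next acc becomes 1; next at i=0:; next acc becomes 1; next at i=1:; next acc becomes 1; next at i=2:; next acc becomes 2; next at i=3:; next acc becomes 3; next at i=4:; next acc becomes 4; next at i=5:; next acc becomes 5; next tmp becomes 36; next final value 25
49 vs 25 — the two versions disagree here.
verdict: not equivalent; witness: a=3, b=0


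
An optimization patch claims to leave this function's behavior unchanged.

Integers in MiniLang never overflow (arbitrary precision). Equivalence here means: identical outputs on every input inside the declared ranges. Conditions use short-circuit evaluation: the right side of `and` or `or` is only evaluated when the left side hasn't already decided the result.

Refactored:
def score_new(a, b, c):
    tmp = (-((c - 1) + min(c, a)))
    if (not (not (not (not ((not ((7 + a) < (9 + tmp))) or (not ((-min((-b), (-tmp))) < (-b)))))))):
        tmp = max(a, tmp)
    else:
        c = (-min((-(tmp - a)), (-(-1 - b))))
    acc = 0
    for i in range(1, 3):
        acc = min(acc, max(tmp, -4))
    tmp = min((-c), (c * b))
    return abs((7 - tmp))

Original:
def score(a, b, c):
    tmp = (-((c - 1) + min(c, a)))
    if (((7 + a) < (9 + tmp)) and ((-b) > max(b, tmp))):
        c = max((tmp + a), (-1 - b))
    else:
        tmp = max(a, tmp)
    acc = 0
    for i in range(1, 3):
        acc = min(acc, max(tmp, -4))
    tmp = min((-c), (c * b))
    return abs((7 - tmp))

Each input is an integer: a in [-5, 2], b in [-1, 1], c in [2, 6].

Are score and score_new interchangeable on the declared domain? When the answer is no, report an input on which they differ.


Consider the input a=-5, b=-1, c=6.
score: tmp = 0; (((7 + a) < (9 + tmp)) and ((-b) > max(b, tmp))) -> true; c = 0; acc = 0; [i=1]; acc = 0; [i=2]; acc = 0; tmp = 0; return 7
score_new: tmp = 0; (not (not (not (not ((not ((7 + a) < (9 + tmp))) or (not ((-min((-b), (-tmp))) < (-b)))))))) -> false; c = 5; acc = 0; [i=1]; acc = 0; [i=2]; acc = 0; tmp = -5; return 12
7 against 12: the behavior changed.
verdict: not equivalent; witness: a=-5, b=-1, c=6


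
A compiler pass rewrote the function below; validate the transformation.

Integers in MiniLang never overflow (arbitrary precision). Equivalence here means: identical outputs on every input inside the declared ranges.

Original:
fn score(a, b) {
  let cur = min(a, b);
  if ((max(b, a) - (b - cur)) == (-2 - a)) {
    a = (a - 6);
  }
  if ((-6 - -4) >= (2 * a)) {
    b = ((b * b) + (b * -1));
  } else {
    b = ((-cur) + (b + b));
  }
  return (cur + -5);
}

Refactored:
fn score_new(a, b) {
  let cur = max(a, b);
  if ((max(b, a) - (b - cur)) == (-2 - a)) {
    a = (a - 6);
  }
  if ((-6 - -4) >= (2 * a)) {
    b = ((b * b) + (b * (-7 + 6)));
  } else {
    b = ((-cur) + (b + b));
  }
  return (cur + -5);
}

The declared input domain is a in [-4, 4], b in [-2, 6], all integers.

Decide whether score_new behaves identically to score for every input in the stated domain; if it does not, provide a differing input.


Not equivalent: a=-4, b=-2 separates them (-9 vs -7).
score: cur becomes -4; next ((max(b, a) - (b - cur)) == (-2 - a)) evaluates to false; next ((-6 - -4) >= (2 * a)) evaluates to true; next b becomes 6; next final value -9
score_new: cur becomes -2; next ((max(b, a) - (b - cur)) == (-2 - a)) evaluates to false; next ((-6 - -4) >= (2 * a)) evaluates to true; next b becomes 6; next final value -7
verdict: not equivalent; witness: a=-4, b=-2


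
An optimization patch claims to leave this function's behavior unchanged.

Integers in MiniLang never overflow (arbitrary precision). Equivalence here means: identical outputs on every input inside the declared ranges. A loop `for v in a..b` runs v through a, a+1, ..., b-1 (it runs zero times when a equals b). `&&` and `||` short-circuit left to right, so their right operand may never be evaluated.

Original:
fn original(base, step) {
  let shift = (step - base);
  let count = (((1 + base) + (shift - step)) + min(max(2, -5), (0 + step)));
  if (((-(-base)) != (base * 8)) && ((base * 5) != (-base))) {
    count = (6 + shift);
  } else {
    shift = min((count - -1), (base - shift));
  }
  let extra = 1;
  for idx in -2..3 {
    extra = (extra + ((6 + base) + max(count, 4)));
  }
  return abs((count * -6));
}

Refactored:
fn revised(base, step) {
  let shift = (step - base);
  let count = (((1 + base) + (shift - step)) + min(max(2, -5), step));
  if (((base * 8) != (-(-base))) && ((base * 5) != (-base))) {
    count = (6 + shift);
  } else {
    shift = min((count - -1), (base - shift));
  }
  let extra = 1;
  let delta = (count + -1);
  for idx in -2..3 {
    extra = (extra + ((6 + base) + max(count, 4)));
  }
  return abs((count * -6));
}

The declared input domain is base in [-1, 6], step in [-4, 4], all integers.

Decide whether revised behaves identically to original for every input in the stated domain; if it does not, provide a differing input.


Although local variable names differ; also constant usage differs; also statement counts differ, 72/72 inputs agree.
verdict: equivalent


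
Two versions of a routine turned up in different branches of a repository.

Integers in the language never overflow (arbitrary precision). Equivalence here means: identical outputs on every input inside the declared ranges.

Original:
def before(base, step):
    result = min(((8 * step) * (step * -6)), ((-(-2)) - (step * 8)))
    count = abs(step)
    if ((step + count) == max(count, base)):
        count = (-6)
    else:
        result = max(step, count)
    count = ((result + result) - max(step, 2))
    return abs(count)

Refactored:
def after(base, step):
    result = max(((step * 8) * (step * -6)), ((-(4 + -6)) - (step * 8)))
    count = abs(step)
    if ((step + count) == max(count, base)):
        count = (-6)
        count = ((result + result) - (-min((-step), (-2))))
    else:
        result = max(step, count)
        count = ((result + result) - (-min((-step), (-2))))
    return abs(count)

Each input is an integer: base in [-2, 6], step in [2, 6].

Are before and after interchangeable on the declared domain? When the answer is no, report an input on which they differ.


On input base=4, step=2, before returns 386 while after returns 30.
verdict: not equivalent; witness: base=4, step=2


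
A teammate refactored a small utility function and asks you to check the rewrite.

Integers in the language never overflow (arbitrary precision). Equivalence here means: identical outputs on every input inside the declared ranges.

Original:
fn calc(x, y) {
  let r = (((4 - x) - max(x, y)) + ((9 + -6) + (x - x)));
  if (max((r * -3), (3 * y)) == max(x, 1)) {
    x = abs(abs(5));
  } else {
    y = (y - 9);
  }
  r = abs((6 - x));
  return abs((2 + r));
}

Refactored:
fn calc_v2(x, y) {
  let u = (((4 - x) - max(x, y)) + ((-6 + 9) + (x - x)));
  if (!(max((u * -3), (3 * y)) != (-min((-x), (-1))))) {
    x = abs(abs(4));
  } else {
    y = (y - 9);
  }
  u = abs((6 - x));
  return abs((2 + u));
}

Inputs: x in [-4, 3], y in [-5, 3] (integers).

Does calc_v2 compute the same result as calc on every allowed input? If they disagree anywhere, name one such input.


These are not equivalent — on x=3, y=1 the outputs split (3 vs 4).
calc: r becomes 1; next (max((r * -3), (3 * y)) == max(x, 1)) evaluates to true; next x becomes 5; next r becomes 1; next final value 3
calc_v2: u becomes 1; next (!(max((u * -3), (3 * y)) != (-min((-x), (-1))))) evaluates to true; next x becomes 4; next u becomes 2; next final value 4
verdict: not equivalent; witness: x=3, y=1
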